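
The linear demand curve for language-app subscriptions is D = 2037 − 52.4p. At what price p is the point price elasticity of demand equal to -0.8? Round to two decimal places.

17.28

Ed = −52.4p/(2037 − 52.4p). Set this equal to -0.8:
52.4p = 0.8·(2037 − 52.4p) ⇒ 52.4p(1 + 0.8) = 0.8·2037
p = 0.8·2037 / (52.4·1.8) = 17.2773…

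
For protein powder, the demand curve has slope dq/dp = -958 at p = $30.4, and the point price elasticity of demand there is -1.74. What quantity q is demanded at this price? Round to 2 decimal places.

Ed = (dq/dp)·(p/q) ⇒ q = (dq/dp)·p/Ed = (-958)·30.4/(-1.74) = 16737.4712…

16737.47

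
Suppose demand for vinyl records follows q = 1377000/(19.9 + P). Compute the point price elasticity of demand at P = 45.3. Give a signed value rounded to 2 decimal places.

-0.69

dq/dP = −1377000/(19.9 + P)² = -323.921. At P = 45.3, q = 21119.6.
Ed = (dq/dP)·(P/q) = (-323.921) × (45.3/21119.6) = -0.6947…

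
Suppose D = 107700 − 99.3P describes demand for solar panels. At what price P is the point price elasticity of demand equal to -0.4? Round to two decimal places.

Ed = −99.3P/(107700 − 99.3P). Set this equal to -0.4:
99.3P = 0.4·(107700 − 99.3P) ⇒ 99.3P(1 + 0.4) = 0.4·107700
P = 0.4·107700 / (99.3·1.4) = 309.8834…

309.88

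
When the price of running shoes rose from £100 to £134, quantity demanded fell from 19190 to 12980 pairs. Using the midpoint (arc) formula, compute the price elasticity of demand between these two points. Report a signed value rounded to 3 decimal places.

-1.329

%ΔQ = (12980 − 19190) / [(19190 + 12980)/2] = -6210/16085 = -0.386073…
%ΔP = (134 − 100) / [(100 + 134)/2] = 34/117 = 0.290598…
Arc Ed = %ΔQ / %ΔP = (-6210/16085) / (34/117) = -1.32854…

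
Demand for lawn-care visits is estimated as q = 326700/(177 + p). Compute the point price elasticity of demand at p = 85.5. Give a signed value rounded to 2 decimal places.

dq/dp = −326700/(177 + p)² = -4.74122. At p = 85.5, q = 1244.57.
Ed = (dq/dp)·(p/q) = (-4.74122) × (85.5/1244.57) = -0.3257…

-0.33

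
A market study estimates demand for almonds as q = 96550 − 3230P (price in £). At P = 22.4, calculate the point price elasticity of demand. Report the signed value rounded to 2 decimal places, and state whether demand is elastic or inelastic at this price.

dq/dP = −3230. At P = 22.4, q = 96550 − 3230(22.4) = 24198.
Ed = (dq/dP)·(P/q) = −3230 × (22.4/24198) = -2.9899…
|Ed| = 2.99 > 1, so demand is elastic.

-2.99; elastic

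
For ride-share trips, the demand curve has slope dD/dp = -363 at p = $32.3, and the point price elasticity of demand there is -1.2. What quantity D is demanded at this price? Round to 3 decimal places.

9770.750

Ed = (dD/dp)·(p/D) ⇒ D = (dD/dp)·p/Ed = (-363)·32.3/(-1.2) = 9770.75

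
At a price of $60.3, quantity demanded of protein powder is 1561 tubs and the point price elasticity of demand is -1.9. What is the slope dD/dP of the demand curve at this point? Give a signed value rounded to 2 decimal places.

-49.19

Ed = (dD/dP)·(P/D) ⇒ dD/dP = Ed·D/P = (-1.9)·1561/60.3 = -49.1857…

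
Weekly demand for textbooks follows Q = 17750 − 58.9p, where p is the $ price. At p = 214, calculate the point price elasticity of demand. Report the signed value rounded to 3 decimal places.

dQ/dp = −58.9. At p = 214, Q = 17750 − 58.9(214) = 5145.4.
Ed = (dQ/dp)·(p/Q) = −58.9 × (214/5145.4) = -2.44968…

-2.450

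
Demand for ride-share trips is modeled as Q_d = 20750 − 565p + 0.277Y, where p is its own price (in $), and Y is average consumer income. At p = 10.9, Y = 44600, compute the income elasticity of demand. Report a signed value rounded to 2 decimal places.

At the given values, Q_d = 20750 − 565(10.9) + 0.277(44600) = 26945.7.
∂Q_d/∂Y = 0.277.
E = (0.277) × (44600/26945.7) = 0.4584…

0.46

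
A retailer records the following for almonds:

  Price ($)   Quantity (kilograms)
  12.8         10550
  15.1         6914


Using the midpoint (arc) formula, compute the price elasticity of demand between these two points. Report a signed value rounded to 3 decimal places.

%ΔQ = (6914 − 10550) / [(10550 + 6914)/2] = -3636/8732 = -0.416399…
%ΔP = (15.1 − 12.8) / [(12.8 + 15.1)/2] = 2.3/13.95 = 0.164874…
Arc Ed = %ΔQ / %ΔP = (-3636/8732) / (2.3/13.95) = -2.52555…

-2.526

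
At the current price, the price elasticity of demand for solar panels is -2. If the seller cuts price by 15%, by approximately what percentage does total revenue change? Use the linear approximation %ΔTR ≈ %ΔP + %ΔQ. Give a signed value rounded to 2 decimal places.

+15.00%

%ΔQ ≈ Ed × %ΔP = (-2) × (-15%) = +30.0000%
%ΔTR ≈ %ΔP + %ΔQ = (-15%) + (+30.0000%) = +15.0000%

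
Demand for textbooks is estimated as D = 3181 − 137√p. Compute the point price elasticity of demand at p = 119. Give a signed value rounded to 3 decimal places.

-0.443

dD/dp = −137/(2√p) = -6.27938. At p = 119, D = 1686.51.
Ed = (dD/dp)·(p/D) = (-6.27938) × (119/1686.51) = -0.44307…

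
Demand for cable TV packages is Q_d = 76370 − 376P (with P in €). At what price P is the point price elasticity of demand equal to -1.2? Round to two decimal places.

110.79

Ed = −376P/(76370 − 376P). Set this equal to -1.2:
376P = 1.2·(76370 − 376P) ⇒ 376P(1 + 1.2) = 1.2·76370
P = 1.2·76370 / (376·2.2) = 110.7882…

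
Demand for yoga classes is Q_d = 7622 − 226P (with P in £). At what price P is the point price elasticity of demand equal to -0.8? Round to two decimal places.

Ed = −226P/(7622 − 226P). Set this equal to -0.8:
226P = 0.8·(7622 − 226P) ⇒ 226P(1 + 0.8) = 0.8·7622
P = 0.8·7622 / (226·1.8) = 14.9891…

14.99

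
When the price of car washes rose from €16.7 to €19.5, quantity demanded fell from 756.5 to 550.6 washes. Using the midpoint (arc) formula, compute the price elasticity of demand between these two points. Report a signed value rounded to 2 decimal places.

%ΔQ = (550.6 − 756.5) / [(756.5 + 550.6)/2] = -205.9/653.55 = -0.315048…
%ΔP = (19.5 − 16.7) / [(16.7 + 19.5)/2] = 2.8/18.1 = 0.154696…
Arc Ed = %ΔQ / %ΔP = (-205.9/653.55) / (2.8/18.1) = -2.0365…

-2.04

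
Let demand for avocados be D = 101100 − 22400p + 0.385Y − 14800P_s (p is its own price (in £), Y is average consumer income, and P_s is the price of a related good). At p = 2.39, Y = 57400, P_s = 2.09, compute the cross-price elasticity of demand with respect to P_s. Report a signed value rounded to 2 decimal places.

At the given values, D = 101100 − 22400(2.39) + 0.385(57400) − 14800(2.09) = 38731.
∂D/∂P_s = -14800.
E = (-14800) × (2.09/38731) = -0.7986…

-0.80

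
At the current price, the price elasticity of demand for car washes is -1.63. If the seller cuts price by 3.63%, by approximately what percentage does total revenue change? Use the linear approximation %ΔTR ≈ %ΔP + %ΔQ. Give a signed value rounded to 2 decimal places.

+2.29%

%ΔQ ≈ Ed × %ΔP = (-1.63) × (-3.63%) = +5.9169%
%ΔTR ≈ %ΔP + %ΔQ = (-3.63%) + (+5.9169%) = +2.2869%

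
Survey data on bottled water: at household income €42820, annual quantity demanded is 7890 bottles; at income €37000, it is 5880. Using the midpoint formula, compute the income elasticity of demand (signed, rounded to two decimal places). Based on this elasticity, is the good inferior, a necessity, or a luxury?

2.00; luxury

%ΔQ = (5880 − 7890)/[( 7890 + 5880)/2] = -2010/6885 = -0.291938…
%ΔIncome = (37000 − 42820)/[( 42820 + 37000)/2] = -5820/39910 = -0.145828…
E_income = (-2010/6885) / (-5820/39910) = 2.0019…
E_income > 1 ⇒ normal good, luxury.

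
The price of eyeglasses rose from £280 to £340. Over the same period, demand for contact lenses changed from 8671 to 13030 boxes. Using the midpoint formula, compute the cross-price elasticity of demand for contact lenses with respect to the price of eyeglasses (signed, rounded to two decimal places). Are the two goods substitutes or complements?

%ΔQ_{contact lenses} = (13030 − 8671)/avg = 4359/10850.5 = 0.401732…
%ΔP_{eyeglasses} = (340 − 280)/avg = 60/310 = 0.193548…
E_cross = (4359/10850.5) / (60/310) = 2.0756…
E_cross > 0 ⇒ the goods are substitutes.

2.08; substitutes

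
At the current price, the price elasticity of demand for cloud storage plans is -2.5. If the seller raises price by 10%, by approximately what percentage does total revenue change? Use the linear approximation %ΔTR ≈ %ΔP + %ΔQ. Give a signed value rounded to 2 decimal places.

-15.00%

%ΔQ ≈ Ed × %ΔP = (-2.5) × (+10%) = -25.0000%
%ΔTR ≈ %ΔP + %ΔQ = (+10%) + (-25.0000%) = -15.0000%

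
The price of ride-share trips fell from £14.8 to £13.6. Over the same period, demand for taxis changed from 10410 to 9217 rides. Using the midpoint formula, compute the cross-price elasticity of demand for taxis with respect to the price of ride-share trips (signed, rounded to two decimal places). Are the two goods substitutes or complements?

%ΔQ_{taxis} = (9217 − 10410)/avg = -1193/9813.5 = -0.121567…
%ΔP_{ride-share trips} = (13.6 − 14.8)/avg = -1.2/14.2 = -0.084507…
E_cross = (-1193/9813.5) / (-1.2/14.2) = 1.4385…
E_cross > 0 ⇒ the goods are substitutes.

1.44; substitutes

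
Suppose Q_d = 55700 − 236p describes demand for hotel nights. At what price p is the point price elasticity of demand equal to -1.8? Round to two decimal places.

Ed = −236p/(55700 − 236p). Set this equal to -1.8:
236p = 1.8·(55700 − 236p) ⇒ 236p(1 + 1.8) = 1.8·55700
p = 1.8·55700 / (236·2.8) = 151.7251…

151.73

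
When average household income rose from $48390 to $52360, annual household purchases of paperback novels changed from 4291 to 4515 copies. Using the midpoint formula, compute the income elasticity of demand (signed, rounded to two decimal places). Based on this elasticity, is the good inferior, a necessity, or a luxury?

0.65; necessity

%ΔQ = (4515 − 4291)/[( 4291 + 4515)/2] = 224/4403 = 0.050874…
%ΔIncome = (52360 − 48390)/[( 48390 + 52360)/2] = 3970/50375 = 0.078808…
E_income = (224/4403) / (3970/50375) = 0.6455…
0 < E_income < 1 ⇒ normal good, necessity.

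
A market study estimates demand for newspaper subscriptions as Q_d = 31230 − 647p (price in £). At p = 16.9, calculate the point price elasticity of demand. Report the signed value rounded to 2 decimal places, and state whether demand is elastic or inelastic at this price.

dQ_d/dp = −647. At p = 16.9, Q_d = 31230 − 647(16.9) = 20295.7.
Ed = (dQ_d/dp)·(p/Q_d) = −647 × (16.9/20295.7) = -0.5387…
|Ed| = 0.54 < 1, so demand is inelastic.

-0.54; inelastic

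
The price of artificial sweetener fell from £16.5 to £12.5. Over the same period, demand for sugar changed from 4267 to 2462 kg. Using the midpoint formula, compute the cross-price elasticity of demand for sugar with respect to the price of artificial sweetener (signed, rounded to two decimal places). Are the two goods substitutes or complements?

1.94; substitutes

%ΔQ_{sugar} = (2462 − 4267)/avg = -1805/3364.5 = -0.536483…
%ΔP_{artificial sweetener} = (12.5 − 16.5)/avg = -4/14.5 = -0.275862…
E_cross = (-1805/3364.5) / (-4/14.5) = 1.9447…
E_cross > 0 ⇒ the goods are substitutes.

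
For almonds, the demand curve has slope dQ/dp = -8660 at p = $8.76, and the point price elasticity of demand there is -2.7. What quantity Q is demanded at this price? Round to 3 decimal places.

Ed = (dQ/dp)·(p/Q) ⇒ Q = (dQ/dp)·p/Ed = (-8660)·8.76/(-2.7) = 28096.88888…

28096.889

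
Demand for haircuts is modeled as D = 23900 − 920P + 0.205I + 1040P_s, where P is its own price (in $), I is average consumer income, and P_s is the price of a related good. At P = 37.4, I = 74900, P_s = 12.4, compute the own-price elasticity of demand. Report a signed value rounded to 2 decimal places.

At the given values, D = 23900 − 920(37.4) + 0.205(74900) + 1040(12.4) = 17742.5.
∂D/∂P = −920.
E = (-920) × (37.4/17742.5) = -1.9392…

-1.94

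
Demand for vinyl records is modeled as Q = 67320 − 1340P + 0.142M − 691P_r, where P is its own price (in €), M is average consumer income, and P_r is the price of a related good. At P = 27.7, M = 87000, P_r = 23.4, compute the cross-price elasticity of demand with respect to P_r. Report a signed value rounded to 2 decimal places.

-0.61

At the given values, Q = 67320 − 1340(27.7) + 0.142(87000) − 691(23.4) = 26386.6.
∂Q/∂P_r = -691.
E = (-691) × (23.4/26386.6) = -0.6127…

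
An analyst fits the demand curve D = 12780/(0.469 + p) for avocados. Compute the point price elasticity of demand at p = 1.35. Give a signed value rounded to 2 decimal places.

-0.74

dD/dp = −12780/(0.469 + p)² = -3862.47. At p = 1.35, D = 7025.84.
Ed = (dD/dp)·(p/D) = (-3862.47) × (1.35/7025.84) = -0.7421…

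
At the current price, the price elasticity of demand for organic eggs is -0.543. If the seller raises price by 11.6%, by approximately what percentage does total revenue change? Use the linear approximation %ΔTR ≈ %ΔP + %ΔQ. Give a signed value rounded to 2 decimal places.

+5.30%

%ΔQ ≈ Ed × %ΔP = (-0.543) × (+11.6%) = -6.2988%
%ΔTR ≈ %ΔP + %ΔQ = (+11.6%) + (-6.2988%) = +5.3012%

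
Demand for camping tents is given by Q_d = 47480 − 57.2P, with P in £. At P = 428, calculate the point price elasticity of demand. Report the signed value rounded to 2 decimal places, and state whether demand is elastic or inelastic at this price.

dQ_d/dP = −57.2. At P = 428, Q_d = 47480 − 57.2(428) = 22998.4.
Ed = (dQ_d/dP)·(P/Q_d) = −57.2 × (428/22998.4) = -1.0644…
|Ed| = 1.06 > 1, so demand is elastic.

-1.06; elastic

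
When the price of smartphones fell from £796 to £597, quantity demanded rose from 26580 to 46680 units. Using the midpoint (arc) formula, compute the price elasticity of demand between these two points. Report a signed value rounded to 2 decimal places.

-1.92

%ΔQ = (46680 − 26580) / [(26580 + 46680)/2] = 20100/36630 = 0.548730…
%ΔP = (597 − 796) / [(796 + 597)/2] = -199/696.5 = -0.285714…
Arc Ed = %ΔQ / %ΔP = (20100/36630) / (-199/696.5) = -1.9205…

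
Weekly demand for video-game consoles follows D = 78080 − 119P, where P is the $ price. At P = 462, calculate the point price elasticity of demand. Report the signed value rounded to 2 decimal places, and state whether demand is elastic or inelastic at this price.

dD/dP = −119. At P = 462, D = 78080 − 119(462) = 23102.
Ed = (dD/dP)·(P/D) = −119 × (462/23102) = -2.3797…
|Ed| = 2.38 > 1, so demand is elastic.

-2.38; elastic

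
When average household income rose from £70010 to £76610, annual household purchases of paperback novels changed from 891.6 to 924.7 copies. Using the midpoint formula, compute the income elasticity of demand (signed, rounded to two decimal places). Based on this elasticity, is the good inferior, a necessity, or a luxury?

0.40; necessity

%ΔQ = (924.7 − 891.6)/[( 891.6 + 924.7)/2] = 33.1/908.15 = 0.036447…
%ΔIncome = (76610 − 70010)/[( 70010 + 76610)/2] = 6600/73310 = 0.090028…
E_income = (33.1/908.15) / (6600/73310) = 0.4048…
0 < E_income < 1 ⇒ normal good, necessity.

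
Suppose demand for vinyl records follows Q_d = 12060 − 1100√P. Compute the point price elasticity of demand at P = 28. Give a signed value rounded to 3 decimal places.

-0.466

dQ_d/dP = −1100/(2√P) = -103.94. At P = 28, Q_d = 6239.35.
Ed = (dQ_d/dP)·(P/Q_d) = (-103.94) × (28/6239.35) = -0.46644…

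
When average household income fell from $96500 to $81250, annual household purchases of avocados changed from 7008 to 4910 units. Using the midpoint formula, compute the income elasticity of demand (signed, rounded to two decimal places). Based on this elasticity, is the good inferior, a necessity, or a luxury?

%ΔQ = (4910 − 7008)/[( 7008 + 4910)/2] = -2098/5959 = -0.352072…
%ΔIncome = (81250 − 96500)/[( 96500 + 81250)/2] = -15250/88875 = -0.171589…
E_income = (-2098/5959) / (-15250/88875) = 2.0518…
E_income > 1 ⇒ normal good, luxury.

2.05; luxury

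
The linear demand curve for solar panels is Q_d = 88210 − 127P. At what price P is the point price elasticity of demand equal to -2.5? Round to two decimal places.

496.12

Ed = −127P/(88210 − 127P). Set this equal to -2.5:
127P = 2.5·(88210 − 127P) ⇒ 127P(1 + 2.5) = 2.5·88210
P = 2.5·88210 / (127·3.5) = 496.1192…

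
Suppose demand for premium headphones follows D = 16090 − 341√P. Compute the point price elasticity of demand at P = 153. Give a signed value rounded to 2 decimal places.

-0.18

dD/dP = −341/(2√P) = -13.7841. At P = 153, D = 11872.1.
Ed = (dD/dP)·(P/D) = (-13.7841) × (153/11872.1) = -0.1776…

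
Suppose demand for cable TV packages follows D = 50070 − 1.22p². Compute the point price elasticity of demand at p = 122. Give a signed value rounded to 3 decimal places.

-1.138

dD/dp = −2·1.22·p = -297.68. At p = 122, D = 31911.52.
Ed = (dD/dp)·(p/D) = (-297.68) × (122/31911.52) = -1.13805…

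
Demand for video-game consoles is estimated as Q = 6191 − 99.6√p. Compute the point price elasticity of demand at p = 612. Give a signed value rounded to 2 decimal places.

-0.33

dQ/dp = −99.6/(2√p) = -2.01305. At p = 612, Q = 3727.03.
Ed = (dQ/dp)·(p/Q) = (-2.01305) × (612/3727.03) = -0.3305…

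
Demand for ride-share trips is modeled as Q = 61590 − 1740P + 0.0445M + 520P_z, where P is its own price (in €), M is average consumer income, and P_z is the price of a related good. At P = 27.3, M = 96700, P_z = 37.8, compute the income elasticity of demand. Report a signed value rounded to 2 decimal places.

At the given values, Q = 61590 − 1740(27.3) + 0.0445(96700) + 520(37.8) = 38047.15.
∂Q/∂M = 0.0445.
E = (0.0445) × (96700/38047.15) = 0.1131…

0.11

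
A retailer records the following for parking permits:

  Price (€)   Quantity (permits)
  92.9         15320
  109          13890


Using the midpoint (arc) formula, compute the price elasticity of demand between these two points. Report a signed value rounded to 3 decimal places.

%ΔQ = (13890 − 15320) / [(15320 + 13890)/2] = -1430/14605 = -0.097911…
%ΔP = (109 − 92.9) / [(92.9 + 109)/2] = 16.1/100.95 = 0.159484…
Arc Ed = %ΔQ / %ΔP = (-1430/14605) / (16.1/100.95) = -0.61392…

-0.614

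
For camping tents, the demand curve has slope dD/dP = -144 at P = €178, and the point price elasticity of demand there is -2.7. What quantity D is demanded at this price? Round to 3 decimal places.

Ed = (dD/dP)·(P/D) ⇒ D = (dD/dP)·P/Ed = (-144)·178/(-2.7) = 9493.33333…

9493.333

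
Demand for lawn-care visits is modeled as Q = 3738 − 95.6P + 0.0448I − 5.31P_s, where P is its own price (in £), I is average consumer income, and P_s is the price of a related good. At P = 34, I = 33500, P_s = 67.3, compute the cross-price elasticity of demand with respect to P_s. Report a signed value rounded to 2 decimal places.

-0.22

At the given values, Q = 3738 − 95.6(34) + 0.0448(33500) − 5.31(67.3) = 1631.037.
∂Q/∂P_s = -5.31.
E = (-5.31) × (67.3/1631.037) = -0.2191…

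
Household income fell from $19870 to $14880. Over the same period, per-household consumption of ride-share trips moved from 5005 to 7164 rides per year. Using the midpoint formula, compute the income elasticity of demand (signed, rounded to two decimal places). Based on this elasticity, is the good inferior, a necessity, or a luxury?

-1.24; inferior

%ΔQ = (7164 − 5005)/[( 5005 + 7164)/2] = 2159/6084.5 = 0.354836…
%ΔIncome = (14880 − 19870)/[( 19870 + 14880)/2] = -4990/17375 = -0.287194…
E_income = (2159/6084.5) / (-4990/17375) = -1.2355…
E_income < 0 ⇒ inferior good.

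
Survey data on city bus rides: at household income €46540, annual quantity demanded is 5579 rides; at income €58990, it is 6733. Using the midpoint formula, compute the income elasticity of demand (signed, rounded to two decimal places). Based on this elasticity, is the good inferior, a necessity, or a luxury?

0.79; necessity

%ΔQ = (6733 − 5579)/[( 5579 + 6733)/2] = 1154/6156 = 0.187459…
%ΔIncome = (58990 − 46540)/[( 46540 + 58990)/2] = 12450/52765 = 0.235951…
E_income = (1154/6156) / (12450/52765) = 0.7944…
0 < E_income < 1 ⇒ normal good, necessity.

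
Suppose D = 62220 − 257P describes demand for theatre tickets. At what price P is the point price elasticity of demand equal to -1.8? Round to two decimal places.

Ed = −257P/(62220 − 257P). Set this equal to -1.8:
257P = 1.8·(62220 − 257P) ⇒ 257P(1 + 1.8) = 1.8·62220
P = 1.8·62220 / (257·2.8) = 155.6364…

155.64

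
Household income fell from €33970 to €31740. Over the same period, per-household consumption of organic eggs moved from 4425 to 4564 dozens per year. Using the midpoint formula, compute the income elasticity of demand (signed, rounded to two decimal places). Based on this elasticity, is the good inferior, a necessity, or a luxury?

-0.46; inferior

%ΔQ = (4564 − 4425)/[( 4425 + 4564)/2] = 139/4494.5 = 0.030926…
%ΔIncome = (31740 − 33970)/[( 33970 + 31740)/2] = -2230/32855 = -0.067873…
E_income = (139/4494.5) / (-2230/32855) = -0.4556…
E_income < 0 ⇒ inferior good.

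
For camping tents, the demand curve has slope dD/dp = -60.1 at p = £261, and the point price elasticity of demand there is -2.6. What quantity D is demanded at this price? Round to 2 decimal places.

Ed = (dD/dp)·(p/D) ⇒ D = (dD/dp)·p/Ed = (-60.1)·261/(-2.6) = 6033.1153…

6033.12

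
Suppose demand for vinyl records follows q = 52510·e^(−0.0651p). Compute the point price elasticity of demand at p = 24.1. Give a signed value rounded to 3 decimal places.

-1.569

dq/dp = −0.0651·q = -711.957. At p = 24.1, q = 10936.4.
Ed = (dq/dp)·(p/q) = (-711.957) × (24.1/10936.4) = -1.56891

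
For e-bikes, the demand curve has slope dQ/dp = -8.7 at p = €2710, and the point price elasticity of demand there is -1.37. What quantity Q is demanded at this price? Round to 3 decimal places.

Ed = (dQ/dp)·(p/Q) ⇒ Q = (dQ/dp)·p/Ed = (-8.7)·2710/(-1.37) = 17209.48905…

17209.489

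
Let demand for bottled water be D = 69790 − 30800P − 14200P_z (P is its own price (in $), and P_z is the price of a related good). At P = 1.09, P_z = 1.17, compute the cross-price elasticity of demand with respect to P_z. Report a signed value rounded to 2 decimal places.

At the given values, D = 69790 − 30800(1.09) − 14200(1.17) = 19604.
∂D/∂P_z = -14200.
E = (-14200) × (1.17/19604) = -0.8474…

-0.85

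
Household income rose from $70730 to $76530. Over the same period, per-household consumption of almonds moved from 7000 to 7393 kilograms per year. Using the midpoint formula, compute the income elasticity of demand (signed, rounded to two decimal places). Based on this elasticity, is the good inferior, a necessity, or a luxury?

0.69; necessity

%ΔQ = (7393 − 7000)/[( 7000 + 7393)/2] = 393/7196.5 = 0.054609…
%ΔIncome = (76530 − 70730)/[( 70730 + 76530)/2] = 5800/73630 = 0.078772…
E_income = (393/7196.5) / (5800/73630) = 0.6932…
0 < E_income < 1 ⇒ normal good, necessity.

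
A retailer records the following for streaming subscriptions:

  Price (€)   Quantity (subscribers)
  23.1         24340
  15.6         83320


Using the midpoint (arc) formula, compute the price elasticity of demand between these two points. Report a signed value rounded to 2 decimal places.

%ΔQ = (83320 − 24340) / [(24340 + 83320)/2] = 58980/53830 = 1.095671…
%ΔP = (15.6 − 23.1) / [(23.1 + 15.6)/2] = -7.5/19.35 = -0.387596…
Arc Ed = %ΔQ / %ΔP = (58980/53830) / (-7.5/19.35) = -2.8268…

-2.83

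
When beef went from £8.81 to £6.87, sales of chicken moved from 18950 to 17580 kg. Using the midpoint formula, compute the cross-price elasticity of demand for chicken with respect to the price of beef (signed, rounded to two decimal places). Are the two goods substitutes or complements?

%ΔQ_{chicken} = (17580 − 18950)/avg = -1370/18265 = -0.075006…
%ΔP_{beef} = (6.87 − 8.81)/avg = -1.94/7.84 = -0.247448…
E_cross = (-1370/18265) / (-1.94/7.84) = 0.3031…
E_cross > 0 ⇒ the goods are substitutes.

0.30; substitutes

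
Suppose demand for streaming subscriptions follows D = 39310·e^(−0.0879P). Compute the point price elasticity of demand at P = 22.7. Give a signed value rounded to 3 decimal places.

dD/dP = −0.0879·D = -469.82. At P = 22.7, D = 5344.93.
Ed = (dD/dP)·(P/D) = (-469.82) × (22.7/5344.93) = -1.99533

-1.995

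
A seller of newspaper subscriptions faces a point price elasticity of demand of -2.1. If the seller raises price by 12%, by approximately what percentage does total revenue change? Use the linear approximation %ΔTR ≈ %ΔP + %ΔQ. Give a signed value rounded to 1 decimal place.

%ΔQ ≈ Ed × %ΔP = (-2.1) × (+12%) = -25.2000%
%ΔTR ≈ %ΔP + %ΔQ = (+12%) + (-25.2000%) = -13.2000%

-13.2%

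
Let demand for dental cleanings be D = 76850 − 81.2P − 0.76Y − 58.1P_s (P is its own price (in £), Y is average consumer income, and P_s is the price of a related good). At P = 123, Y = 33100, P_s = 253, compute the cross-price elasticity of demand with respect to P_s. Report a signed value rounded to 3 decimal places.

At the given values, D = 76850 − 81.2(123) − 0.76(33100) − 58.1(253) = 27007.1.
∂D/∂P_s = -58.1.
E = (-58.1) × (253/27007.1) = -0.54427…

-0.544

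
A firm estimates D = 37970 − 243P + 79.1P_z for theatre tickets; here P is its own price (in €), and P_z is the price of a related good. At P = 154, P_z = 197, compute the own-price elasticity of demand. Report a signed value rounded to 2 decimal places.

-2.32

At the given values, D = 37970 − 243(154) + 79.1(197) = 16130.7.
∂D/∂P = −243.
E = (-243) × (154/16130.7) = -2.3199…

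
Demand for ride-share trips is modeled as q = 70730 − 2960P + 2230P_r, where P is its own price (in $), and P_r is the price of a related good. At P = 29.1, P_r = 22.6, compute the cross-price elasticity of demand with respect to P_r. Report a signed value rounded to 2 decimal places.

1.44

At the given values, q = 70730 − 2960(29.1) + 2230(22.6) = 34992.
∂q/∂P_r = 2230.
E = (2230) × (22.6/34992) = 1.4402…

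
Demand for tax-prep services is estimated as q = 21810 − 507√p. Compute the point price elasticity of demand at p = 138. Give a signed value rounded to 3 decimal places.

dq/dp = −507/(2√p) = -21.5794. At p = 138, q = 15854.1.
Ed = (dq/dp)·(p/q) = (-21.5794) × (138/15854.1) = -0.18783…

-0.188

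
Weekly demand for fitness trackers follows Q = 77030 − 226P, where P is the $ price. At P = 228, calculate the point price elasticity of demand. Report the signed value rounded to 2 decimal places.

-2.02

dQ/dP = −226. At P = 228, Q = 77030 − 226(228) = 25502.
Ed = (dQ/dP)·(P/Q) = −226 × (228/25502) = -2.0205…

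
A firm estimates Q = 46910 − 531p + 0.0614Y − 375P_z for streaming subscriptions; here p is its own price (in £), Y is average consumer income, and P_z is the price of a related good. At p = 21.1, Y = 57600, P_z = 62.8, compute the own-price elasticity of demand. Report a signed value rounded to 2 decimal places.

At the given values, Q = 46910 − 531(21.1) + 0.0614(57600) − 375(62.8) = 15692.54.
∂Q/∂p = −531.
E = (-531) × (21.1/15692.54) = -0.7139…

-0.71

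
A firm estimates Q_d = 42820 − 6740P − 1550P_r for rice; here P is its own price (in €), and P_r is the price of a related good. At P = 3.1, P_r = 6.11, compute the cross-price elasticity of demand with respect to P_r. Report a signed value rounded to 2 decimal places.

-0.76

At the given values, Q_d = 42820 − 6740(3.1) − 1550(6.11) = 12455.5.
∂Q_d/∂P_r = -1550.
E = (-1550) × (6.11/12455.5) = -0.7603…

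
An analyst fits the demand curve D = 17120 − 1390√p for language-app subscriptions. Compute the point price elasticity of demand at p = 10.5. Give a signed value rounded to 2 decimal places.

dD/dp = −1390/(2√p) = -214.482. At p = 10.5, D = 12615.9.
Ed = (dD/dp)·(p/D) = (-214.482) × (10.5/12615.9) = -0.1785…

-0.18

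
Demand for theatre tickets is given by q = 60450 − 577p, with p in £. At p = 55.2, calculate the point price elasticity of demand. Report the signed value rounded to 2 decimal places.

dq/dp = −577. At p = 55.2, q = 60450 − 577(55.2) = 28599.6.
Ed = (dq/dp)·(p/q) = −577 × (55.2/28599.6) = -1.1136…

-1.11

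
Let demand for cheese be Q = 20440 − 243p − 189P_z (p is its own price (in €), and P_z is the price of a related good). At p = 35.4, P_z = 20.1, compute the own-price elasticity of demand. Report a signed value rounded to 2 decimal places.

-1.07

At the given values, Q = 20440 − 243(35.4) − 189(20.1) = 8038.9.
∂Q/∂p = −243.
E = (-243) × (35.4/8038.9) = -1.0700…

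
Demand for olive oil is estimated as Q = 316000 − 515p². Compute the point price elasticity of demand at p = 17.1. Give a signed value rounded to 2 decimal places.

dQ/dp = −2·515·p = -17613. At p = 17.1, Q = 165408.85.
Ed = (dQ/dp)·(p/Q) = (-17613) × (17.1/165408.85) = -1.8208…

-1.82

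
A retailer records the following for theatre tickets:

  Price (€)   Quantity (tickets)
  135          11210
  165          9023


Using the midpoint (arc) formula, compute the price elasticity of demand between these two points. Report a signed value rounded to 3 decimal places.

%ΔQ = (9023 − 11210) / [(11210 + 9023)/2] = -2187/10116.5 = -0.216181…
%ΔP = (165 − 135) / [(135 + 165)/2] = 30/150 = 0.2
Arc Ed = %ΔQ / %ΔP = (-2187/10116.5) / (30/150) = -1.08090…

-1.081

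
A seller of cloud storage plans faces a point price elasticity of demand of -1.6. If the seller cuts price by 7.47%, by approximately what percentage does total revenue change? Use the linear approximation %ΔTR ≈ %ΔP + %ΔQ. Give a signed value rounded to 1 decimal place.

%ΔQ ≈ Ed × %ΔP = (-1.6) × (-7.47%) = +11.9520%
%ΔTR ≈ %ΔP + %ΔQ = (-7.47%) + (+11.9520%) = +4.4820%

+4.5%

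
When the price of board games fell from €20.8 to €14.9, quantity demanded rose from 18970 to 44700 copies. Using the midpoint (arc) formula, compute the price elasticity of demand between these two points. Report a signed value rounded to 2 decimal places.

%ΔQ = (44700 − 18970) / [(18970 + 44700)/2] = 25730/31835 = 0.808229…
%ΔP = (14.9 − 20.8) / [(20.8 + 14.9)/2] = -5.9/17.85 = -0.330532…
Arc Ed = %ΔQ / %ΔP = (25730/31835) / (-5.9/17.85) = -2.4452…

-2.45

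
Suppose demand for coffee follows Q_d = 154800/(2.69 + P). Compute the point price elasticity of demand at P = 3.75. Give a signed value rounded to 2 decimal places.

dQ_d/dP = −154800/(2.69 + P)² = -3732.49. At P = 3.75, Q_d = 24037.3.
Ed = (dQ_d/dP)·(P/Q_d) = (-3732.49) × (3.75/24037.3) = -0.5822…

-0.58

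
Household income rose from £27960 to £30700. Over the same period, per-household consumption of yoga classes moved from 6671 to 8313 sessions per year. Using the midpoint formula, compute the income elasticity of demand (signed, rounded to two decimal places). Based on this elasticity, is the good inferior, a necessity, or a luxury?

2.35; luxury

%ΔQ = (8313 − 6671)/[( 6671 + 8313)/2] = 1642/7492 = 0.219167…
%ΔIncome = (30700 − 27960)/[( 27960 + 30700)/2] = 2740/29330 = 0.093419…
E_income = (1642/7492) / (2740/29330) = 2.3460…
E_income > 1 ⇒ normal good, luxury.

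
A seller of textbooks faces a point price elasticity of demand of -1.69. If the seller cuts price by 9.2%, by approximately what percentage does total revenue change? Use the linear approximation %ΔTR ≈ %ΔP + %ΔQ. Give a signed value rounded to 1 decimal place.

+6.3%

%ΔQ ≈ Ed × %ΔP = (-1.69) × (-9.2%) = +15.5480%
%ΔTR ≈ %ΔP + %ΔQ = (-9.2%) + (+15.5480%) = +6.3480%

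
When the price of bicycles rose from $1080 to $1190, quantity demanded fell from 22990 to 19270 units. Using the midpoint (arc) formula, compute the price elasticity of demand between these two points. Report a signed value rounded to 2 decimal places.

-1.82

%ΔQ = (19270 − 22990) / [(22990 + 19270)/2] = -3720/21130 = -0.176053…
%ΔP = (1190 − 1080) / [(1080 + 1190)/2] = 110/1135 = 0.096916…
Arc Ed = %ΔQ / %ΔP = (-3720/21130) / (110/1135) = -1.8165…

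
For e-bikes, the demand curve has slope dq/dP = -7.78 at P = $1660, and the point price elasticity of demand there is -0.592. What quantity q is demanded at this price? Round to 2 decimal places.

Ed = (dq/dP)·(P/q) ⇒ q = (dq/dP)·P/Ed = (-7.78)·1660/(-0.592) = 21815.5405…

21815.54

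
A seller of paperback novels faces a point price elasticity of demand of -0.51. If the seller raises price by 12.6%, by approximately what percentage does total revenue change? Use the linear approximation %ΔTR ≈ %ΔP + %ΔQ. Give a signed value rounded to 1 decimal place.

%ΔQ ≈ Ed × %ΔP = (-0.51) × (+12.6%) = -6.4260%
%ΔTR ≈ %ΔP + %ΔQ = (+12.6%) + (-6.4260%) = +6.1740%

+6.2%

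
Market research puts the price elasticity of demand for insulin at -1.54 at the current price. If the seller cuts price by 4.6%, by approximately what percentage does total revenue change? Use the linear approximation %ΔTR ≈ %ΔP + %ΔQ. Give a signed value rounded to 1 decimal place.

%ΔQ ≈ Ed × %ΔP = (-1.54) × (-4.6%) = +7.0840%
%ΔTR ≈ %ΔP + %ΔQ = (-4.6%) + (+7.0840%) = +2.4840%

+2.5%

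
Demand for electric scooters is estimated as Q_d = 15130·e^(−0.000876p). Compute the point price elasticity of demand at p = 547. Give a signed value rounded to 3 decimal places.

-0.479

dQ_d/dp = −0.000876·Q_d = -8.20807. At p = 547, Q_d = 9369.95.
Ed = (dQ_d/dp)·(p/Q_d) = (-8.20807) × (547/9369.95) = -0.47917…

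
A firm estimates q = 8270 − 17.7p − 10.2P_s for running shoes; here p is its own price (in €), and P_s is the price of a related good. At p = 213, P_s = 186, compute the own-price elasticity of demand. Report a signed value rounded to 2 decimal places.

At the given values, q = 8270 − 17.7(213) − 10.2(186) = 2602.7.
∂q/∂p = −17.7.
E = (-17.7) × (213/2602.7) = -1.4485…

-1.45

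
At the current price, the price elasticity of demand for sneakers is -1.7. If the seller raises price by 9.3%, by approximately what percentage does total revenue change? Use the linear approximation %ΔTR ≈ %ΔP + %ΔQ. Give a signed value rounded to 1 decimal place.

-6.5%

%ΔQ ≈ Ed × %ΔP = (-1.7) × (+9.3%) = -15.8100%
%ΔTR ≈ %ΔP + %ΔQ = (+9.3%) + (-15.8100%) = -6.5100%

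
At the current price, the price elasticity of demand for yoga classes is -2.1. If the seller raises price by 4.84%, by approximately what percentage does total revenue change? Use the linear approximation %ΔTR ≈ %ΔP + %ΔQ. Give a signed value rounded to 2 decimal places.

-5.32%

%ΔQ ≈ Ed × %ΔP = (-2.1) × (+4.84%) = -10.1640%
%ΔTR ≈ %ΔP + %ΔQ = (+4.84%) + (-10.1640%) = -5.3240%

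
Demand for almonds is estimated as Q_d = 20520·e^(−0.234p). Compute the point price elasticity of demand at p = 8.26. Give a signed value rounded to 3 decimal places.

dQ_d/dp = −0.234·Q_d = -694.979. At p = 8.26, Q_d = 2969.99.
Ed = (dQ_d/dp)·(p/Q_d) = (-694.979) × (8.26/2969.99) = -1.93284

-1.933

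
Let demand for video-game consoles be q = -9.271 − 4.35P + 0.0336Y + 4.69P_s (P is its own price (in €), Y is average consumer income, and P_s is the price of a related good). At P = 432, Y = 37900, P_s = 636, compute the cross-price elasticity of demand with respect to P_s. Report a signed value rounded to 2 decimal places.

At the given values, q = -9.271 − 4.35(432) + 0.0336(37900) + 4.69(636) = 2367.809.
∂q/∂P_s = 4.69.
E = (4.69) × (636/2367.809) = 1.2597…

1.26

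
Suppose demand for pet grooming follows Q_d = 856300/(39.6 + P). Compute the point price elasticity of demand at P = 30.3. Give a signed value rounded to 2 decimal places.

-0.43

dQ_d/dP = −856300/(39.6 + P)² = -175.255. At P = 30.3, Q_d = 12250.4.
Ed = (dQ_d/dP)·(P/Q_d) = (-175.255) × (30.3/12250.4) = -0.4334…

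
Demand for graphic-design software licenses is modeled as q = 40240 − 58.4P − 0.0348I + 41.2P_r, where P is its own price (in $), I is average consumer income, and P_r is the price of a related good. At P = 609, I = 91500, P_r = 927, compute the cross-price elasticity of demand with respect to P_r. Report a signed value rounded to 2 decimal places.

0.96

At the given values, q = 40240 − 58.4(609) − 0.0348(91500) + 41.2(927) = 39682.6.
∂q/∂P_r = 41.2.
E = (41.2) × (927/39682.6) = 0.9624…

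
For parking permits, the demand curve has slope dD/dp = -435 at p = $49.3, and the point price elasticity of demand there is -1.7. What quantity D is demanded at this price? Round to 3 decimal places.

12615.000

Ed = (dD/dp)·(p/D) ⇒ D = (dD/dp)·p/Ed = (-435)·49.3/(-1.7) = 12615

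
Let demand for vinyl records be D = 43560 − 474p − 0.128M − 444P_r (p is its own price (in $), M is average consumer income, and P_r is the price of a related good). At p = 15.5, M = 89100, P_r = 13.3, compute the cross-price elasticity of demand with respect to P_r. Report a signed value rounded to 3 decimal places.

-0.312

At the given values, D = 43560 − 474(15.5) − 0.128(89100) − 444(13.3) = 18903.
∂D/∂P_r = -444.
E = (-444) × (13.3/18903) = -0.31239…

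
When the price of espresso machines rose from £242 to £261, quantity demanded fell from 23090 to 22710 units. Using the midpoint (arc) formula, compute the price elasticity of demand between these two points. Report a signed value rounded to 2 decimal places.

-0.22

%ΔQ = (22710 − 23090) / [(23090 + 22710)/2] = -380/22900 = -0.016593…
%ΔP = (261 − 242) / [(242 + 261)/2] = 19/251.5 = 0.075546…
Arc Ed = %ΔQ / %ΔP = (-380/22900) / (19/251.5) = -0.2196…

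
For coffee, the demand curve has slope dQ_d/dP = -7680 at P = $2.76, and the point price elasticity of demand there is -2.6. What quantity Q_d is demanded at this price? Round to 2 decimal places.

8152.62

Ed = (dQ_d/dP)·(P/Q_d) ⇒ Q_d = (dQ_d/dP)·P/Ed = (-7680)·2.76/(-2.6) = 8152.6153…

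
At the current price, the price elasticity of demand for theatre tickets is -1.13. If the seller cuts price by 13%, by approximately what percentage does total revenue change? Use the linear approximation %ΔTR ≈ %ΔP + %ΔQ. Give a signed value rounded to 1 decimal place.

+1.7%

%ΔQ ≈ Ed × %ΔP = (-1.13) × (-13%) = +14.6900%
%ΔTR ≈ %ΔP + %ΔQ = (-13%) + (+14.6900%) = +1.6900%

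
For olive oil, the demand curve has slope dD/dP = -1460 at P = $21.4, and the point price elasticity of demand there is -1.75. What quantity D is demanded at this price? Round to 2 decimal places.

17853.71

Ed = (dD/dP)·(P/D) ⇒ D = (dD/dP)·P/Ed = (-1460)·21.4/(-1.75) = 17853.7142…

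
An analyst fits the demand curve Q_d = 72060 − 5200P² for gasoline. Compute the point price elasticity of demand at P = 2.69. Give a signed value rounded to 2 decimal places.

-2.19

dQ_d/dP = −2·5200·P = -27976. At P = 2.69, Q_d = 34432.28.
Ed = (dQ_d/dP)·(P/Q_d) = (-27976) × (2.69/34432.28) = -2.1856…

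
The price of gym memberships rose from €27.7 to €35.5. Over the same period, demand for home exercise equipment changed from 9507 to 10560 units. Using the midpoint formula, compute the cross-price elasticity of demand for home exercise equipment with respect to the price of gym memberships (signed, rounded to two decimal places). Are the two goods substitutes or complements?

0.43; substitutes

%ΔQ_{home exercise equipment} = (10560 − 9507)/avg = 1053/10033.5 = 0.104948…
%ΔP_{gym memberships} = (35.5 − 27.7)/avg = 7.8/31.6 = 0.246835…
E_cross = (1053/10033.5) / (7.8/31.6) = 0.4251…
E_cross > 0 ⇒ the goods are substitutes.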